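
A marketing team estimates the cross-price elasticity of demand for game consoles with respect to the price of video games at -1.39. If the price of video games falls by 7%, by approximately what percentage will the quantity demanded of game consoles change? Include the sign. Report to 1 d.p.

%ΔQ ≈ ε × %ΔP of video games = -1.39 × (-7%) = 9.7%.
Demand for game consoles rises by about 9.7%.

9.7%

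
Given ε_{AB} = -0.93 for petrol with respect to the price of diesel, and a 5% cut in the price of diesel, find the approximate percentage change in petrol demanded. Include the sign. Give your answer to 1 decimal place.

%ΔQ ≈ ε × %ΔP of diesel = -0.93 × (-5%) = 4.7%.

4.7%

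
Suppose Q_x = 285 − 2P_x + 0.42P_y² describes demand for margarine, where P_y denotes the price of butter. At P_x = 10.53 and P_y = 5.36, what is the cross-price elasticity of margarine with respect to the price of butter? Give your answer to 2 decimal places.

0.09

At P_x = 10.53 and P_y = 5.36: Q_x = 276.006.
∂Q_x/∂P_y = 0.84P_y = 0.84(5.36) = 4.5024.
ε = (∂Q_x/∂P_y)(P_y/Q_x) = 4.5024 × (5.36/276.006) ≈ 0.09.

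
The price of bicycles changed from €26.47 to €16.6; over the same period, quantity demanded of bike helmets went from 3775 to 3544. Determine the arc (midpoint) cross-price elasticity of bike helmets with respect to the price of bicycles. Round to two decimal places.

0.14

ΔQ_A = 3544 − 3775 = -231; ΔP_B = 16.6 − 26.47 = -9.87.
Midpoints: Q̄_A = 3659.5, P̄_B = 21.54.
ε = (ΔQ_A/Q̄_A)/(ΔP_B/P̄_B) = (-231/3659.5)/(-9.87/21.54) ≈ 0.14.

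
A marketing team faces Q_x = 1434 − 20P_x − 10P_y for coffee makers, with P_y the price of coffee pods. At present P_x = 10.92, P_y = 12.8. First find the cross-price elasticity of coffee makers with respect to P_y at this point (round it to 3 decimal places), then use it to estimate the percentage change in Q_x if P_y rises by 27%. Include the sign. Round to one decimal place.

-3.2%

At P_x = 10.92, P_y = 12.8: Q_x = 1087.6.
∂Q_x/∂P_y = -10.
ε = (∂Q_x/∂P_y)(P_y/Q_x) = -10.0000 × 12.8/1087.6 ≈ -0.118.
%ΔQ_x ≈ ε × %ΔP_y = -0.118 × (27%) = -3.2%.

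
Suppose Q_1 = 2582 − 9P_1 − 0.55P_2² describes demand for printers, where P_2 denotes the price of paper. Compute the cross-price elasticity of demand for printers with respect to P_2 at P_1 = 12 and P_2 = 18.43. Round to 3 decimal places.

At P_1 = 12 and P_2 = 18.43: Q_1 = 2287.184.
∂Q_1/∂P_2 = -1.1P_2 = -1.1(18.43) = -20.2730.
ε = (∂Q_1/∂P_2)(P_2/Q_1) = -20.2730 × (18.43/2287.184) ≈ -0.163.

-0.163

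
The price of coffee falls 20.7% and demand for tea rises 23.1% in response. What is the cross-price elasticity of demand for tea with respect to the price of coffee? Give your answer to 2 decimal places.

ε = (%ΔQ of tea) / (%ΔP of coffee) = (23.1%) / (-20.7%) ≈ -1.12.

-1.12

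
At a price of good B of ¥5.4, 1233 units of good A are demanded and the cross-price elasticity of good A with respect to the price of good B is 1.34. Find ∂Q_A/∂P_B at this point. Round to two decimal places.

305.97

ε = (∂Q_A/∂P_B)·(P_B/Q_A) ⇒ ∂Q_A/∂P_B = ε·Q_A/P_B = 1.34 × 1233/5.4 ≈ 305.97.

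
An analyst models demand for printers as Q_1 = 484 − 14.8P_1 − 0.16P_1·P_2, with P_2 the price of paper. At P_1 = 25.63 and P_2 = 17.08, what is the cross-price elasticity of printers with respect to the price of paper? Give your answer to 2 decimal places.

At P_1 = 25.63 and P_2 = 17.08: Q_1 = 34.634.
∂Q_1/∂P_2 = -0.16P_1 = -0.16(25.63) = -4.1008.
ε = (∂Q_1/∂P_2)(P_2/Q_1) = -4.1008 × (17.08/34.634) ≈ -2.02.

-2.02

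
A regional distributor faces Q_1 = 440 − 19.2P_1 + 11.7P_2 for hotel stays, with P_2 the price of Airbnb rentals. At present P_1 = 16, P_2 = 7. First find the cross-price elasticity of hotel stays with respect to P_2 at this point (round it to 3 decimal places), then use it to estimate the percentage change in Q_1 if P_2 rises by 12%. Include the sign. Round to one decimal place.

At P_1 = 16, P_2 = 7: Q_1 = 214.7.
∂Q_1/∂P_2 = 11.7.
ε = (∂Q_1/∂P_2)(P_2/Q_1) = 11.7000 × 7/214.7 ≈ 0.381.
%ΔQ_1 ≈ ε × %ΔP_2 = 0.381 × (12%) = 4.6%.

4.6%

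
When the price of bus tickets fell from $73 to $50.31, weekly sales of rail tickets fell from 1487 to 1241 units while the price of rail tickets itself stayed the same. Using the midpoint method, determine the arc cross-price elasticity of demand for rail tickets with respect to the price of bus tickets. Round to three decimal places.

ΔQ_A = 1241 − 1487 = -246; ΔP_B = 50.31 − 73 = -22.69.
Midpoints: Q̄_A = 1364.0, P̄_B = 61.66.
ε = (ΔQ_A/Q̄_A)/(ΔP_B/P̄_B) = (-246/1364.0)/(-22.69/61.66) ≈ 0.490.

0.490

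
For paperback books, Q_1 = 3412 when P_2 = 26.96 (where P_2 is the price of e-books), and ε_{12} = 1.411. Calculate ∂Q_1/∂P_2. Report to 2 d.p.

ε = (∂Q_1/∂P_2)·(P_2/Q_1) ⇒ ∂Q_1/∂P_2 = ε·Q_1/P_2 = 1.411 × 3412/26.96 ≈ 178.57.

178.57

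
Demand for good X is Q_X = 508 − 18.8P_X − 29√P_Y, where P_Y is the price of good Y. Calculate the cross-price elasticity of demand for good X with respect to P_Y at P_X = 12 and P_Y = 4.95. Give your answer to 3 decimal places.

At P_X = 12 and P_Y = 4.95: Q_X = 217.879.
∂Q_X/∂P_Y = -29/(2√P_Y) = -29/(2√4.95) = -6.5173.
ε = (∂Q_X/∂P_Y)(P_Y/Q_X) = -6.5173 × (4.95/217.879) ≈ -0.148.
ε < 0: complements.

-0.148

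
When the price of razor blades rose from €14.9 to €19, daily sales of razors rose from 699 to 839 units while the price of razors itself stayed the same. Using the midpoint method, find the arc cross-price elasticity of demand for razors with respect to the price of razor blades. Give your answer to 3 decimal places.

ΔQ_A = 839 − 699 = 140; ΔP_B = 19 − 14.9 = 4.1.
Midpoints: Q̄_A = 769.0, P̄_B = 16.95.
ε = (ΔQ_A/Q̄_A)/(ΔP_B/P̄_B) = (140/769.0)/(4.1/16.95) ≈ 0.753.

0.753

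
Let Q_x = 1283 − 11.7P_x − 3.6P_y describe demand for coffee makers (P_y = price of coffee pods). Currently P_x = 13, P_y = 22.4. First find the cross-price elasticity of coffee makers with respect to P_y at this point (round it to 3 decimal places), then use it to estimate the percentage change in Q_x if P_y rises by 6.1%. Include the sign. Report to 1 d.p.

At P_x = 13, P_y = 22.4: Q_x = 1050.26.
∂Q_x/∂P_y = -3.6.
ε = (∂Q_x/∂P_y)(P_y/Q_x) = -3.6000 × 22.4/1050.26 ≈ -0.077.
%ΔQ_x ≈ ε × %ΔP_y = -0.077 × (6.1%) = -0.5%.

-0.5%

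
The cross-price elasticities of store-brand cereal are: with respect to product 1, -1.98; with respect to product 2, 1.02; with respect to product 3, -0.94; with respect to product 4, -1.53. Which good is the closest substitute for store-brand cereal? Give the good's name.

product 2

Substitutes have ε > 0. Among the positive values, 1.02 (product 2) is largest.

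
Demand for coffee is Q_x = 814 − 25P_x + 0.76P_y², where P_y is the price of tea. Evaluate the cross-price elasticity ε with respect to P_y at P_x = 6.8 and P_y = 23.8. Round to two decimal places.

0.80

At P_x = 6.8 and P_y = 23.8: Q_x = 1074.494.
∂Q_x/∂P_y = 1.52P_y = 1.52(23.8) = 36.1760.
ε = (∂Q_x/∂P_y)(P_y/Q_x) = 36.1760 × (23.8/1074.494) ≈ 0.80.
ε > 0: substitutes.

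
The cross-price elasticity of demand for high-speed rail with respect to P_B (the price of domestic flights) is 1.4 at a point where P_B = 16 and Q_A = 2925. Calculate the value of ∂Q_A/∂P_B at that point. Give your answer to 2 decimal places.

ε = (∂Q_A/∂P_B)·(P_B/Q_A) ⇒ ∂Q_A/∂P_B = ε·Q_A/P_B = 1.4 × 2925/16 ≈ 255.94.

255.94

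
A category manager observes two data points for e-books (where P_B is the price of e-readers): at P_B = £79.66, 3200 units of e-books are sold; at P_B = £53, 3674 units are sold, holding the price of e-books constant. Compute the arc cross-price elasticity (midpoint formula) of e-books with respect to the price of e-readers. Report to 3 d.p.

ΔQ_A = 3674 − 3200 = 474; ΔP_B = 53 − 79.66 = -26.66.
Midpoints: Q̄_A = 3437.0, P̄_B = 66.33.
ε = (ΔQ_A/Q̄_A)/(ΔP_B/P̄_B) = (474/3437.0)/(-26.66/66.33) ≈ -0.343.

-0.343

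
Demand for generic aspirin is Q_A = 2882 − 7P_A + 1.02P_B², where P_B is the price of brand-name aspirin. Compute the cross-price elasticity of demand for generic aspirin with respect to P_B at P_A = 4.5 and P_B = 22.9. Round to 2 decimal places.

At P_A = 4.5 and P_B = 22.9: Q_A = 3385.398.
∂Q_A/∂P_B = 2.04P_B = 2.04(22.9) = 46.7160.
ε = (∂Q_A/∂P_B)(P_B/Q_A) = 46.7160 × (22.9/3385.398) ≈ 0.32.

0.32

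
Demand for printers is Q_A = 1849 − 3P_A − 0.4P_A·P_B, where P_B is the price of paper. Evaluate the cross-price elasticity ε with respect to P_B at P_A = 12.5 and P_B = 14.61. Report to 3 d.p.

-0.042

At P_A = 12.5 and P_B = 14.61: Q_A = 1738.45.
∂Q_A/∂P_B = -0.4P_A = -0.4(12.5) = -5.0000.
ε = (∂Q_A/∂P_B)(P_B/Q_A) = -5.0000 × (14.61/1738.45) ≈ -0.042.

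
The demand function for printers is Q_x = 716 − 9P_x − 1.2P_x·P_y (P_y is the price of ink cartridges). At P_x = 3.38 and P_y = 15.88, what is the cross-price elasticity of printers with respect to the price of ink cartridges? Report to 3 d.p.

At P_x = 3.38 and P_y = 15.88: Q_x = 621.171.
∂Q_x/∂P_y = -1.2P_x = -1.2(3.38) = -4.0560.
ε = (∂Q_x/∂P_y)(P_y/Q_x) = -4.0560 × (15.88/621.171) ≈ -0.104.
ε < 0: complements.

-0.104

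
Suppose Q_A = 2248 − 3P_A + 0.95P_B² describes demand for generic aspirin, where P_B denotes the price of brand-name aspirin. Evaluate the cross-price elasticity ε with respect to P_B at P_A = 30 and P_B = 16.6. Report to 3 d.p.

At P_A = 30 and P_B = 16.6: Q_A = 2419.782.
∂Q_A/∂P_B = 1.9P_B = 1.9(16.6) = 31.5400.
ε = (∂Q_A/∂P_B)(P_B/Q_A) = 31.5400 × (16.6/2419.782) ≈ 0.216.

0.216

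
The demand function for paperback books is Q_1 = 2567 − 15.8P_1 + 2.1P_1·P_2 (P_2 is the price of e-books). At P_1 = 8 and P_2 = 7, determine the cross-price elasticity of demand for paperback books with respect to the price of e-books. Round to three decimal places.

0.046

At P_1 = 8 and P_2 = 7: Q_1 = 2558.2.
∂Q_1/∂P_2 = 2.1P_1 = 2.1(8) = 16.8000.
ε = (∂Q_1/∂P_2)(P_2/Q_1) = 16.8000 × (7/2558.2) ≈ 0.046.
ε > 0: substitutes.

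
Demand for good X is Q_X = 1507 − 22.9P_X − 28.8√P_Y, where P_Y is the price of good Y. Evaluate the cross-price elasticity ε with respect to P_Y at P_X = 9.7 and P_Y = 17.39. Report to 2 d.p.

-0.05

At P_X = 9.7 and P_Y = 17.39: Q_X = 1164.770.
∂Q_X/∂P_Y = -28.8/(2√P_Y) = -28.8/(2√17.39) = -3.4531.
ε = (∂Q_X/∂P_Y)(P_Y/Q_X) = -3.4531 × (17.39/1164.770) ≈ -0.05.
ε < 0: complements.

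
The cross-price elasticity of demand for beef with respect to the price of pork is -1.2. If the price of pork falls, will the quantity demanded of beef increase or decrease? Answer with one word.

ε < 0 and the price of pork falls, so the quantity of beef moves in the opposite direction: it increases.

increase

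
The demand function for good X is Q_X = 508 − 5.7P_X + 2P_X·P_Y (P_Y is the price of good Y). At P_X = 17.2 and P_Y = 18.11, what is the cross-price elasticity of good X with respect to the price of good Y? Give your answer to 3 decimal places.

At P_X = 17.2 and P_Y = 18.11: Q_X = 1032.944.
∂Q_X/∂P_Y = 2P_X = 2(17.2) = 34.4000.
ε = (∂Q_X/∂P_Y)(P_Y/Q_X) = 34.4000 × (18.11/1032.944) ≈ 0.603.

0.603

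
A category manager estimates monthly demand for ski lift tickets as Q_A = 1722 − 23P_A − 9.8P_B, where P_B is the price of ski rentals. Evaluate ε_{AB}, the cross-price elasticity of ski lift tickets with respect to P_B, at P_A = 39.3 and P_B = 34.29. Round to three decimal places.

At P_A = 39.3 and P_B = 34.29: Q_A = 482.058.
∂Q_A/∂P_B = -9.8.
ε = (∂Q_A/∂P_B)(P_B/Q_A) = -9.8 × (34.29/482.058) ≈ -0.697.

-0.697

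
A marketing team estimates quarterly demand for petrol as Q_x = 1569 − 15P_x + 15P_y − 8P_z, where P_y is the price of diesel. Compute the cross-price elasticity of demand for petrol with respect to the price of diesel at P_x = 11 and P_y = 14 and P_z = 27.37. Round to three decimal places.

At P_x = 11 and P_y = 14 and P_z = 27.37: Q_x = 1395.04.
∂Q_x/∂P_y = 15.
ε = (∂Q_x/∂P_y)(P_y/Q_x) = 15 × (14/1395.04) ≈ 0.151.

0.151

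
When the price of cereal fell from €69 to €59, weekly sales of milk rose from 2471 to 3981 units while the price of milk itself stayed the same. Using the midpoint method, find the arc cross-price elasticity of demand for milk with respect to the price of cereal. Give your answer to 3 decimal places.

ΔQ_A = 3981 − 2471 = 1510; ΔP_B = 59 − 69 = -10.
Midpoints: Q̄_A = 3226.0, P̄_B = 64.00.
ε = (ΔQ_A/Q̄_A)/(ΔP_B/P̄_B) = (1510/3226.0)/(-10/64.00) ≈ -2.996.

-2.996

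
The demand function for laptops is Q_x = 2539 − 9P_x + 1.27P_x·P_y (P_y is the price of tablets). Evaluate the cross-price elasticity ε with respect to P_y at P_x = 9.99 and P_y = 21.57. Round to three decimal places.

0.101

At P_x = 9.99 and P_y = 21.57: Q_x = 2722.755.
∂Q_x/∂P_y = 1.27P_x = 1.27(9.99) = 12.6873.
ε = (∂Q_x/∂P_y)(P_y/Q_x) = 12.6873 × (21.57/2722.755) ≈ 0.101.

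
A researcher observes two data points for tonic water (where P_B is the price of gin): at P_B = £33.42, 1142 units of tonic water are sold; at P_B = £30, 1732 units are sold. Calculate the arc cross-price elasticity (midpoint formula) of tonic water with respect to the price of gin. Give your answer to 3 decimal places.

ΔQ_A = 1732 − 1142 = 590; ΔP_B = 30 − 33.42 = -3.42.
Midpoints: Q̄_A = 1437.0, P̄_B = 31.71.
ε = (ΔQ_A/Q̄_A)/(ΔP_B/P̄_B) = (590/1437.0)/(-3.42/31.71) ≈ -3.807.
ε < 0: tonic water and gin are complements.

-3.807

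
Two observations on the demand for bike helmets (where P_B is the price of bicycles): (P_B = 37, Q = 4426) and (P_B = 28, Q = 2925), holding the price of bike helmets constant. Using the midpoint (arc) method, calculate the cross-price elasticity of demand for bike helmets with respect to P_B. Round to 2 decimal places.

1.47

ΔQ_A = 2925 − 4426 = -1501; ΔP_B = 28 − 37 = -9.
Midpoints: Q̄_A = 3675.5, P̄_B = 32.50.
ε = (ΔQ_A/Q̄_A)/(ΔP_B/P̄_B) = (-1501/3675.5)/(-9/32.50) ≈ 1.47.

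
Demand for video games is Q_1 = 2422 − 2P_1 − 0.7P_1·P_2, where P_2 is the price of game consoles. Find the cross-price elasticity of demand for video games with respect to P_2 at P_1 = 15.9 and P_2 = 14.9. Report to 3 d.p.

At P_1 = 15.9 and P_2 = 14.9: Q_1 = 2224.363.
∂Q_1/∂P_2 = -0.7P_1 = -0.7(15.9) = -11.1300.
ε = (∂Q_1/∂P_2)(P_2/Q_1) = -11.1300 × (14.9/2224.363) ≈ -0.075.
ε < 0: complements.

-0.075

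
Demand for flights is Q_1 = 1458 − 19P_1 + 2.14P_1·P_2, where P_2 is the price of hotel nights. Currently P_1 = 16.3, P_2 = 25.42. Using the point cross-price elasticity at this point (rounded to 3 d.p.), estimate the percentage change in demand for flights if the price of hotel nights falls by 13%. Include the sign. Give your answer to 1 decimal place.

-5.7%

At P_1 = 16.3, P_2 = 25.42: Q_1 = 2035.000.
∂Q_1/∂P_2 = 2.14P_1 = 34.8820.
ε = (∂Q_1/∂P_2)(P_2/Q_1) = 34.8820 × 25.42/2035.000 ≈ 0.436.
%ΔQ_1 ≈ ε × %ΔP_2 = 0.436 × (-13%) = -5.7%.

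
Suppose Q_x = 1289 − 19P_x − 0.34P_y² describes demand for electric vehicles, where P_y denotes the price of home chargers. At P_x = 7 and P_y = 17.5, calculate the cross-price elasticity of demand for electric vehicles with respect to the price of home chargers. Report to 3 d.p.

-0.198

At P_x = 7 and P_y = 17.5: Q_x = 1051.875.
∂Q_x/∂P_y = -0.68P_y = -0.68(17.5) = -11.9000.
ε = (∂Q_x/∂P_y)(P_y/Q_x) = -11.9000 × (17.5/1051.875) ≈ -0.198.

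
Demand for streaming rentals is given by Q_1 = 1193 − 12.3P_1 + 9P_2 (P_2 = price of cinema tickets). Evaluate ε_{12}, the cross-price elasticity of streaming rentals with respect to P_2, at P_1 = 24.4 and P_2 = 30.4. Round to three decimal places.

At P_1 = 24.4 and P_2 = 30.4: Q_1 = 1166.48.
∂Q_1/∂P_2 = 9.
ε = (∂Q_1/∂P_2)(P_2/Q_1) = 9 × (30.4/1166.48) ≈ 0.235.
Since ε > 0, streaming rentals and cinema tickets are substitutes.

0.235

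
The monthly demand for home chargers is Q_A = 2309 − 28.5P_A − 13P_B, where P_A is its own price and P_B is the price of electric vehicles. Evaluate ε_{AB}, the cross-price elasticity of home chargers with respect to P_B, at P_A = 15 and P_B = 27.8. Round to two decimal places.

-0.24

At P_A = 15 and P_B = 27.8: Q_A = 1520.1.
∂Q_A/∂P_B = -13.
ε = (∂Q_A/∂P_B)(P_B/Q_A) = -13 × (27.8/1520.1) ≈ -0.24.
Since ε < 0, home chargers and electric vehicles are complements.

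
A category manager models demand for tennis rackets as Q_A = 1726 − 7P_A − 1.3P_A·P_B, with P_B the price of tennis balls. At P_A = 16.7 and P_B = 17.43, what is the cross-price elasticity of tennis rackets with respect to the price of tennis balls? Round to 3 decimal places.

At P_A = 16.7 and P_B = 17.43: Q_A = 1230.695.
∂Q_A/∂P_B = -1.3P_A = -1.3(16.7) = -21.7100.
ε = (∂Q_A/∂P_B)(P_B/Q_A) = -21.7100 × (17.43/1230.695) ≈ -0.307.

-0.307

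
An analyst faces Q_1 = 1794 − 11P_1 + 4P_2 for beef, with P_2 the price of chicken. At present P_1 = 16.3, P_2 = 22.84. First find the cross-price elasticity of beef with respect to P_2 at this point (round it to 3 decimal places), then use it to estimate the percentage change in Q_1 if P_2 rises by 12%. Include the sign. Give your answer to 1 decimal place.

0.6%

At P_1 = 16.3, P_2 = 22.84: Q_1 = 1706.06.
∂Q_1/∂P_2 = 4.
ε = (∂Q_1/∂P_2)(P_2/Q_1) = 4.0000 × 22.84/1706.06 ≈ 0.054.
%ΔQ_1 ≈ ε × %ΔP_2 = 0.054 × (12%) = 0.6%.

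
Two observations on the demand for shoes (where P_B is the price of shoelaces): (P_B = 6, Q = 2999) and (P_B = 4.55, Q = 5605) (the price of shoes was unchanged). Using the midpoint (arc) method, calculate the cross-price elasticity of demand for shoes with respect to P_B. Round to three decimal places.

-2.204

ΔQ_A = 5605 − 2999 = 2606; ΔP_B = 4.55 − 6 = -1.45.
Midpoints: Q̄_A = 4302.0, P̄_B = 5.28.
ε = (ΔQ_A/Q̄_A)/(ΔP_B/P̄_B) = (2606/4302.0)/(-1.45/5.28) ≈ -2.204.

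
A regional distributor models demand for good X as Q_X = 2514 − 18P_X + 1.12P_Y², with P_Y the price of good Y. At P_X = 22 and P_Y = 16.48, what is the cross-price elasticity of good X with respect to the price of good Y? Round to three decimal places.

0.251

At P_X = 22 and P_Y = 16.48: Q_X = 2422.181.
∂Q_X/∂P_Y = 2.24P_Y = 2.24(16.48) = 36.9152.
ε = (∂Q_X/∂P_Y)(P_Y/Q_X) = 36.9152 × (16.48/2422.181) ≈ 0.251.
ε > 0: substitutes.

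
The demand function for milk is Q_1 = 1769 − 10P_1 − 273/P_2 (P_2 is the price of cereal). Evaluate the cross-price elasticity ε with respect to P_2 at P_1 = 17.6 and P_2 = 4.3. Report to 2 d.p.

At P_1 = 17.6 and P_2 = 4.3: Q_1 = 1529.512.
∂Q_1/∂P_2 = 273/P_2² = 14.7647.
ε = (∂Q_1/∂P_2)(P_2/Q_1) = 14.7647 × (4.3/1529.512) ≈ 0.04.
ε > 0: substitutes.

0.04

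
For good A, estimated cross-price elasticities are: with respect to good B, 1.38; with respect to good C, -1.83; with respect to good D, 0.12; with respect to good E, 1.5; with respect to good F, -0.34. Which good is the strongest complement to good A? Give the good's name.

good C

Complements have ε < 0. The most negative value is -1.83 (good C).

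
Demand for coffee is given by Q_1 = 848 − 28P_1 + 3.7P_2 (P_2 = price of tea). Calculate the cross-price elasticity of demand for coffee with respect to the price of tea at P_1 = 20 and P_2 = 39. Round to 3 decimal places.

At P_1 = 20 and P_2 = 39: Q_1 = 432.3.
∂Q_1/∂P_2 = 3.7.
ε = (∂Q_1/∂P_2)(P_2/Q_1) = 3.7 × (39/432.3) ≈ 0.334.
Since ε > 0, coffee and tea are substitutes.

0.334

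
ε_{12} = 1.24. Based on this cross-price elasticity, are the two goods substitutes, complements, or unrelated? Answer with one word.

ε = 1.24 > 0, so a higher price of good 2 raises demand for good 1: substitutes.

substitutes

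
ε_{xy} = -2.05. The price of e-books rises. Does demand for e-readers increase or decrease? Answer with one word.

decrease

ε < 0 and the price of e-books rises, so the quantity of e-readers moves in the opposite direction: it decreases.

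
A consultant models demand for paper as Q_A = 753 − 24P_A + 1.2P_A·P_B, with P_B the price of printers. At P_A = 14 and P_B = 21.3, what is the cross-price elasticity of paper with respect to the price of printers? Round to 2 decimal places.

0.46

At P_A = 14 and P_B = 21.3: Q_A = 774.84.
∂Q_A/∂P_B = 1.2P_A = 1.2(14) = 16.8000.
ε = (∂Q_A/∂P_B)(P_B/Q_A) = 16.8000 × (21.3/774.84) ≈ 0.46.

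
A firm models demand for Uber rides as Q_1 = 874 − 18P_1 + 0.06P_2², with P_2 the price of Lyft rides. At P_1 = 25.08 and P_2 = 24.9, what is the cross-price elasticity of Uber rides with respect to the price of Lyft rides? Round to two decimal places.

0.16

At P_1 = 25.08 and P_2 = 24.9: Q_1 = 459.761.
∂Q_1/∂P_2 = 0.12P_2 = 0.12(24.9) = 2.9880.
ε = (∂Q_1/∂P_2)(P_2/Q_1) = 2.9880 × (24.9/459.761) ≈ 0.16.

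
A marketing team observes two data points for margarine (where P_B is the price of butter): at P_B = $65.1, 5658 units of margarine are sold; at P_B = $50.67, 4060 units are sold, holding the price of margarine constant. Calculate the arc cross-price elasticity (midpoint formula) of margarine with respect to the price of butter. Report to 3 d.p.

ΔQ_A = 4060 − 5658 = -1598; ΔP_B = 50.67 − 65.1 = -14.43.
Midpoints: Q̄_A = 4859.0, P̄_B = 57.88.
ε = (ΔQ_A/Q̄_A)/(ΔP_B/P̄_B) = (-1598/4859.0)/(-14.43/57.88) ≈ 1.319.
ε > 0: margarine and butter are substitutes.

1.319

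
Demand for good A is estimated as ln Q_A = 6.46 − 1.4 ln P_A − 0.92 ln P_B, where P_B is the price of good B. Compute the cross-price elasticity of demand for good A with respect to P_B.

-0.92

In a log-linear (constant-elasticity) demand function, the coefficient on ln P_B is the cross-price elasticity.
ε = -0.92. Negative, so good A and good B are complements.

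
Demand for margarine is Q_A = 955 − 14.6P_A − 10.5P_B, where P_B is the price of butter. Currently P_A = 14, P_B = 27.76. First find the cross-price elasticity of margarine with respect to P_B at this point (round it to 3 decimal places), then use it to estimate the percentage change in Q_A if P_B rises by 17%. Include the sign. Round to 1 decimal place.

-10.8%

At P_A = 14, P_B = 27.76: Q_A = 459.12.
∂Q_A/∂P_B = -10.5.
ε = (∂Q_A/∂P_B)(P_B/Q_A) = -10.5000 × 27.76/459.12 ≈ -0.635.
%ΔQ_A ≈ ε × %ΔP_B = -0.635 × (17%) = -10.8%.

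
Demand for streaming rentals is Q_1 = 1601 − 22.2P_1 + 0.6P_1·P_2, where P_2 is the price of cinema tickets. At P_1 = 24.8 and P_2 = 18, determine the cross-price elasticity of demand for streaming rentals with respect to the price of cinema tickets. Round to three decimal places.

0.203

At P_1 = 24.8 and P_2 = 18: Q_1 = 1318.28.
∂Q_1/∂P_2 = 0.6P_1 = 0.6(24.8) = 14.8800.
ε = (∂Q_1/∂P_2)(P_2/Q_1) = 14.8800 × (18/1318.28) ≈ 0.203.
ε > 0: substitutes.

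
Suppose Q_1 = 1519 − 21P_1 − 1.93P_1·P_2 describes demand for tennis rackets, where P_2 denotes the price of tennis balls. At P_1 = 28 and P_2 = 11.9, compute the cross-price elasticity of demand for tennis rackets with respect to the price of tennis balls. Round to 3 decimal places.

At P_1 = 28 and P_2 = 11.9: Q_1 = 287.924.
∂Q_1/∂P_2 = -1.93P_1 = -1.93(28) = -54.0400.
ε = (∂Q_1/∂P_2)(P_2/Q_1) = -54.0400 × (11.9/287.924) ≈ -2.233.

-2.233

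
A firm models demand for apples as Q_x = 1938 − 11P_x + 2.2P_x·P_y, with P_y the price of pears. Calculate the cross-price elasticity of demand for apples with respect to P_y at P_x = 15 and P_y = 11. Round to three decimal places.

0.170

At P_x = 15 and P_y = 11: Q_x = 2136.
∂Q_x/∂P_y = 2.2P_x = 2.2(15) = 33.0000.
ε = (∂Q_x/∂P_y)(P_y/Q_x) = 33.0000 × (11/2136) ≈ 0.170.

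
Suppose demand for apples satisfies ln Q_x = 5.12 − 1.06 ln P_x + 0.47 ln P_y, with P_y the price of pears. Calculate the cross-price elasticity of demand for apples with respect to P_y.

In a log-linear (constant-elasticity) demand function, the coefficient on ln P_y is the cross-price elasticity.
ε = 0.47. Positive, so apples and pears are substitutes.

0.47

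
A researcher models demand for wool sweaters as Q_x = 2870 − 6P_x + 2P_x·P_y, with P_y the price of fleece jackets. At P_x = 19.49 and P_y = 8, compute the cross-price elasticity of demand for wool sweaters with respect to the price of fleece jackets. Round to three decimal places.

At P_x = 19.49 and P_y = 8: Q_x = 3064.9.
∂Q_x/∂P_y = 2P_x = 2(19.49) = 38.9800.
ε = (∂Q_x/∂P_y)(P_y/Q_x) = 38.9800 × (8/3064.9) ≈ 0.102.

0.102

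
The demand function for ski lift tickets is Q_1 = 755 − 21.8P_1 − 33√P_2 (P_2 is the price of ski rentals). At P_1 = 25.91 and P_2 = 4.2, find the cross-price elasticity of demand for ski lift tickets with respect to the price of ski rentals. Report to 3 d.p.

-0.276

At P_1 = 25.91 and P_2 = 4.2: Q_1 = 122.532.
∂Q_1/∂P_2 = -33/(2√P_2) = -33/(2√4.2) = -8.0512.
ε = (∂Q_1/∂P_2)(P_2/Q_1) = -8.0512 × (4.2/122.532) ≈ -0.276.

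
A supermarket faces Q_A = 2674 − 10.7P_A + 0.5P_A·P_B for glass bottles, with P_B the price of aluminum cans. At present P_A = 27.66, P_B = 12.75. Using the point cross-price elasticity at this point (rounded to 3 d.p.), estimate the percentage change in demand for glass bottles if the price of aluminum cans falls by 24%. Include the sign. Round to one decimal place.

-1.7%

At P_A = 27.66, P_B = 12.75: Q_A = 2554.370.
∂Q_A/∂P_B = 0.5P_A = 13.8300.
ε = (∂Q_A/∂P_B)(P_B/Q_A) = 13.8300 × 12.75/2554.370 ≈ 0.069.
%ΔQ_A ≈ ε × %ΔP_B = 0.069 × (-24%) = -1.7%.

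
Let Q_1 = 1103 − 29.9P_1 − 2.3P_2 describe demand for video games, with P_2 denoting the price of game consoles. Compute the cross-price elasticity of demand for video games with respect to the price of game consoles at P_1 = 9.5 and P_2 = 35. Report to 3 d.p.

At P_1 = 9.5 and P_2 = 35: Q_1 = 738.45.
∂Q_1/∂P_2 = -2.3.
ε = (∂Q_1/∂P_2)(P_2/Q_1) = -2.3 × (35/738.45) ≈ -0.109.

-0.109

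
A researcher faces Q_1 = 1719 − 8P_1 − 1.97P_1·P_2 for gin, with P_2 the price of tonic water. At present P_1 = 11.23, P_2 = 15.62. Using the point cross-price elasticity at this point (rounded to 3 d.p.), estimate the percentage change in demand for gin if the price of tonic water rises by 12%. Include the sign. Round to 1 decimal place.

-3.2%

At P_1 = 11.23, P_2 = 15.62: Q_1 = 1283.597.
∂Q_1/∂P_2 = -1.97P_1 = -22.1231.
ε = (∂Q_1/∂P_2)(P_2/Q_1) = -22.1231 × 15.62/1283.597 ≈ -0.269.
%ΔQ_1 ≈ ε × %ΔP_2 = -0.269 × (12%) = -3.2%.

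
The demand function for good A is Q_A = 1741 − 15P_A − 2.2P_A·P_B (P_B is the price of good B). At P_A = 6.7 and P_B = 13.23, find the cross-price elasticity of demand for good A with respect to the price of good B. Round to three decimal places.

At P_A = 6.7 and P_B = 13.23: Q_A = 1445.490.
∂Q_A/∂P_B = -2.2P_A = -2.2(6.7) = -14.7400.
ε = (∂Q_A/∂P_B)(P_B/Q_A) = -14.7400 × (13.23/1445.490) ≈ -0.135.
ε < 0: complements.

-0.135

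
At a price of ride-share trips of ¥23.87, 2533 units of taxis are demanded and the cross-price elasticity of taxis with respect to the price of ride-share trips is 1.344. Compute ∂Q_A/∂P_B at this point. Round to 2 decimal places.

142.62

ε = (∂Q_A/∂P_B)·(P_B/Q_A) ⇒ ∂Q_A/∂P_B = ε·Q_A/P_B = 1.344 × 2533/23.87 ≈ 142.62.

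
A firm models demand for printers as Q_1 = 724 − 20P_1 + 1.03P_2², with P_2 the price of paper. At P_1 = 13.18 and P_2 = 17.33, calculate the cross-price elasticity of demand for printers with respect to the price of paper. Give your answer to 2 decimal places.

At P_1 = 13.18 and P_2 = 17.33: Q_1 = 769.739.
∂Q_1/∂P_2 = 2.06P_2 = 2.06(17.33) = 35.6998.
ε = (∂Q_1/∂P_2)(P_2/Q_1) = 35.6998 × (17.33/769.739) ≈ 0.80.
ε > 0: substitutes.

0.80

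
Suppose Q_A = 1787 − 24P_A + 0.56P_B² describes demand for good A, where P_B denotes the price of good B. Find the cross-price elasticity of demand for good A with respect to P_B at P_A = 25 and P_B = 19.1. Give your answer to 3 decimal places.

At P_A = 25 and P_B = 19.1: Q_A = 1391.294.
∂Q_A/∂P_B = 1.12P_B = 1.12(19.1) = 21.3920.
ε = (∂Q_A/∂P_B)(P_B/Q_A) = 21.3920 × (19.1/1391.294) ≈ 0.294.

0.294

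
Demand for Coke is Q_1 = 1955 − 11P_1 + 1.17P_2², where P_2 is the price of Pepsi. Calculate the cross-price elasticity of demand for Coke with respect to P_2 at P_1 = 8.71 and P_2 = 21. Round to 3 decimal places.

At P_1 = 8.71 and P_2 = 21: Q_1 = 2375.16.
∂Q_1/∂P_2 = 2.34P_2 = 2.34(21) = 49.1400.
ε = (∂Q_1/∂P_2)(P_2/Q_1) = 49.1400 × (21/2375.16) ≈ 0.434.
ε > 0: substitutes.

0.434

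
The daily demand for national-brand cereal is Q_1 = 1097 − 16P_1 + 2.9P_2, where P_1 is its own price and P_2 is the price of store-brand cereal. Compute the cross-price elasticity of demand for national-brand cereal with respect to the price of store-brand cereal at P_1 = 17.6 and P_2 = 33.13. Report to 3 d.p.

At P_1 = 17.6 and P_2 = 33.13: Q_1 = 911.477.
∂Q_1/∂P_2 = 2.9.
ε = (∂Q_1/∂P_2)(P_2/Q_1) = 2.9 × (33.13/911.477) ≈ 0.105.

0.105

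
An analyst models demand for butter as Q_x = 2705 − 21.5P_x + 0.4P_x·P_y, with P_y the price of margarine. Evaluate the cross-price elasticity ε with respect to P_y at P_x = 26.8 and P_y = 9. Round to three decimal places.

At P_x = 26.8 and P_y = 9: Q_x = 2225.28.
∂Q_x/∂P_y = 0.4P_x = 0.4(26.8) = 10.7200.
ε = (∂Q_x/∂P_y)(P_y/Q_x) = 10.7200 × (9/2225.28) ≈ 0.043.
ε > 0: substitutes.

0.043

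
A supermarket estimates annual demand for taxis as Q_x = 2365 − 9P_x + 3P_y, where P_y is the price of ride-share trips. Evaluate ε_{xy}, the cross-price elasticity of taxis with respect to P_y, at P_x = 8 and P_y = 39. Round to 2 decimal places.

0.05

At P_x = 8 and P_y = 39: Q_x = 2410.
∂Q_x/∂P_y = 3.
ε = (∂Q_x/∂P_y)(P_y/Q_x) = 3 × (39/2410) ≈ 0.05.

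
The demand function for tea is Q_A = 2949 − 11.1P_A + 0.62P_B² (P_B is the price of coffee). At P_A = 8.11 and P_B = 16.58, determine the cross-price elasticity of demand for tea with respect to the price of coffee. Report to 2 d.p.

0.11

At P_A = 8.11 and P_B = 16.58: Q_A = 3029.415.
∂Q_A/∂P_B = 1.24P_B = 1.24(16.58) = 20.5592.
ε = (∂Q_A/∂P_B)(P_B/Q_A) = 20.5592 × (16.58/3029.415) ≈ 0.11.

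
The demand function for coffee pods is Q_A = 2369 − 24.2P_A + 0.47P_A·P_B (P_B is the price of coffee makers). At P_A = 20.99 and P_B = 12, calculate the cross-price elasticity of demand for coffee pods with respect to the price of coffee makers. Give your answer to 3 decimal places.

0.060

At P_A = 20.99 and P_B = 12: Q_A = 1979.426.
∂Q_A/∂P_B = 0.47P_A = 0.47(20.99) = 9.8653.
ε = (∂Q_A/∂P_B)(P_B/Q_A) = 9.8653 × (12/1979.426) ≈ 0.060.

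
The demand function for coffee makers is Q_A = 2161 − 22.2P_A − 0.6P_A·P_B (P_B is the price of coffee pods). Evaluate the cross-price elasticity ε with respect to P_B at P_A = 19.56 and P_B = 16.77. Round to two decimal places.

-0.13

At P_A = 19.56 and P_B = 16.77: Q_A = 1529.955.
∂Q_A/∂P_B = -0.6P_A = -0.6(19.56) = -11.7360.
ε = (∂Q_A/∂P_B)(P_B/Q_A) = -11.7360 × (16.77/1529.955) ≈ -0.13.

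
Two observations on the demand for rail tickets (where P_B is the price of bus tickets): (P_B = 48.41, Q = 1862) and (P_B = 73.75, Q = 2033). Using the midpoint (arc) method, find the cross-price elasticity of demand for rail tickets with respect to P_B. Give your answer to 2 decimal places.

0.21

ΔQ_A = 2033 − 1862 = 171; ΔP_B = 73.75 − 48.41 = 25.34.
Midpoints: Q̄_A = 1947.5, P̄_B = 61.08.
ε = (ΔQ_A/Q̄_A)/(ΔP_B/P̄_B) = (171/1947.5)/(25.34/61.08) ≈ 0.21.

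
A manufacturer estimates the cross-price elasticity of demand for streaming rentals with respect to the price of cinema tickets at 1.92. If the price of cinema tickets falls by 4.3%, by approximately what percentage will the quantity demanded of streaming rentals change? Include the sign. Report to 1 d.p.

%ΔQ ≈ ε × %ΔP of cinema tickets = 1.92 × (-4.3%) = -8.3%.
Demand for streaming rentals falls by about 8.3%.

-8.3%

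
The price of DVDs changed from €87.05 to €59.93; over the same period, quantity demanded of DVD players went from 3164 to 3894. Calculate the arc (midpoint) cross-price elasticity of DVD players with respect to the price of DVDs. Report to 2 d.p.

ΔQ_A = 3894 − 3164 = 730; ΔP_B = 59.93 − 87.05 = -27.12.
Midpoints: Q̄_A = 3529.0, P̄_B = 73.49.
ε = (ΔQ_A/Q̄_A)/(ΔP_B/P̄_B) = (730/3529.0)/(-27.12/73.49) ≈ -0.56.

-0.56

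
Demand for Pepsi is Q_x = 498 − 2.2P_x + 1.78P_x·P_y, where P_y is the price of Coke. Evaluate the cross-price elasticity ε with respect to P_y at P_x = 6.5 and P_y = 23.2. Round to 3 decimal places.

At P_x = 6.5 and P_y = 23.2: Q_x = 752.124.
∂Q_x/∂P_y = 1.78P_x = 1.78(6.5) = 11.5700.
ε = (∂Q_x/∂P_y)(P_y/Q_x) = 11.5700 × (23.2/752.124) ≈ 0.357.

0.357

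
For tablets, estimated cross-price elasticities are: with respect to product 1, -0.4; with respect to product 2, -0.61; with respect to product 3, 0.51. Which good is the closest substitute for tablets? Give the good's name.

Substitutes have ε > 0. Among the positive values, 0.51 (product 3) is largest.

product 3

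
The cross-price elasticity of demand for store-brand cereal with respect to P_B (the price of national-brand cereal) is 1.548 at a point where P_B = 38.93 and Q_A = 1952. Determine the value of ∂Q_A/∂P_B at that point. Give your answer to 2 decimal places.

77.62

ε = (∂Q_A/∂P_B)·(P_B/Q_A) ⇒ ∂Q_A/∂P_B = ε·Q_A/P_B = 1.548 × 1952/38.93 ≈ 77.62.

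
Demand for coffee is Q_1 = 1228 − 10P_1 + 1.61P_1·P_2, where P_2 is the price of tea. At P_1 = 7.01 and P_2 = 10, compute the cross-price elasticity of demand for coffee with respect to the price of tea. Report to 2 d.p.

At P_1 = 7.01 and P_2 = 10: Q_1 = 1270.761.
∂Q_1/∂P_2 = 1.61P_1 = 1.61(7.01) = 11.2861.
ε = (∂Q_1/∂P_2)(P_2/Q_1) = 11.2861 × (10/1270.761) ≈ 0.09.

0.09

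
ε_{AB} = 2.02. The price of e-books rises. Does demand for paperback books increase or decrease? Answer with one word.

increase

ε > 0 and the price of e-books rises, so the quantity of paperback books moves in the same direction: it increases.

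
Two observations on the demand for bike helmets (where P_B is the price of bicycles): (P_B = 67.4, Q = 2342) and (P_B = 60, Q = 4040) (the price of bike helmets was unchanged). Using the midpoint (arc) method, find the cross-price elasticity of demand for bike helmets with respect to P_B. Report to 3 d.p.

ΔQ_A = 4040 − 2342 = 1698; ΔP_B = 60 − 67.4 = -7.4.
Midpoints: Q̄_A = 3191.0, P̄_B = 63.70.
ε = (ΔQ_A/Q̄_A)/(ΔP_B/P̄_B) = (1698/3191.0)/(-7.4/63.70) ≈ -4.581.
ε < 0: bike helmets and bicycles are complements.

-4.581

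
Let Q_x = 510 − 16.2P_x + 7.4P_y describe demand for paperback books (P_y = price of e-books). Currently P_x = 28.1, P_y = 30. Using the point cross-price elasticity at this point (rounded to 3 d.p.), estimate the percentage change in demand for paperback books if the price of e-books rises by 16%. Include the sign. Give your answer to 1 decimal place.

12.8%

At P_x = 28.1, P_y = 30: Q_x = 276.78.
∂Q_x/∂P_y = 7.4.
ε = (∂Q_x/∂P_y)(P_y/Q_x) = 7.4000 × 30/276.78 ≈ 0.802.
%ΔQ_x ≈ ε × %ΔP_y = 0.802 × (16%) = 12.8%.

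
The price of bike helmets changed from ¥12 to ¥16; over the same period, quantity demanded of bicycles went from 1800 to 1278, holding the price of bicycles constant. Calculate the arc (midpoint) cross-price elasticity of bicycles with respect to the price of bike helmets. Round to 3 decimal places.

ΔQ_A = 1278 − 1800 = -522; ΔP_B = 16 − 12 = 4.
Midpoints: Q̄_A = 1539.0, P̄_B = 14.00.
ε = (ΔQ_A/Q̄_A)/(ΔP_B/P̄_B) = (-522/1539.0)/(4/14.00) ≈ -1.187.
ε < 0: bicycles and bike helmets are complements.

-1.187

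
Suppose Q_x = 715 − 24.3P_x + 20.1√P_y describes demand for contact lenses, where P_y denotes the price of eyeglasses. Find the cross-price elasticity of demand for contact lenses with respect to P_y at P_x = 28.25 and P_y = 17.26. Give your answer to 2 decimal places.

At P_x = 28.25 and P_y = 17.26: Q_x = 112.031.
∂Q_x/∂P_y = 20.1/(2√P_y) = 20.1/(2√17.26) = 2.4191.
ε = (∂Q_x/∂P_y)(P_y/Q_x) = 2.4191 × (17.26/112.031) ≈ 0.37.
ε > 0: substitutes.

0.37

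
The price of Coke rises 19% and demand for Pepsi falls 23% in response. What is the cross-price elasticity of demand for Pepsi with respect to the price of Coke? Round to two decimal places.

ε = (%ΔQ of Pepsi) / (%ΔP of Coke) = (-23%) / (19%) ≈ -1.21.
Negative cross-price elasticity: complements.

-1.21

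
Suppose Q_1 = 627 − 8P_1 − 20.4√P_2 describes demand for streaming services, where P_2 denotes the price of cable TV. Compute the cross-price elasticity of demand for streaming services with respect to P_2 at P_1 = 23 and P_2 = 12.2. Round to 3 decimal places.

At P_1 = 23 and P_2 = 12.2: Q_1 = 371.746.
∂Q_1/∂P_2 = -20.4/(2√P_2) = -20.4/(2√12.2) = -2.9203.
ε = (∂Q_1/∂P_2)(P_2/Q_1) = -2.9203 × (12.2/371.746) ≈ -0.096.

-0.096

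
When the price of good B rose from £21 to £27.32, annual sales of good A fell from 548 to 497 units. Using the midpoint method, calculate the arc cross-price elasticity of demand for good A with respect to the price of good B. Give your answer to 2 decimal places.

-0.37

ΔQ_A = 497 − 548 = -51; ΔP_B = 27.32 − 21 = 6.32.
Midpoints: Q̄_A = 522.5, P̄_B = 24.16.
ε = (ΔQ_A/Q̄_A)/(ΔP_B/P̄_B) = (-51/522.5)/(6.32/24.16) ≈ -0.37.
ε < 0: good A and good B are complements.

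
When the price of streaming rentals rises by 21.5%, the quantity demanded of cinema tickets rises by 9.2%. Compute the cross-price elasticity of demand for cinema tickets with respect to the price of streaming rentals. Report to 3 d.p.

0.428

ε = (%ΔQ of cinema tickets) / (%ΔP of streaming rentals) = (9.2%) / (21.5%) ≈ 0.428.
Positive cross-price elasticity: substitutes.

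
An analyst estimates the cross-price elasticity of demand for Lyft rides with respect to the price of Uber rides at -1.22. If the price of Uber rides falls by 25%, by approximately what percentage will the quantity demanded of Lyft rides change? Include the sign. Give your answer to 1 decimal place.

%ΔQ ≈ ε × %ΔP of Uber rides = -1.22 × (-25%) = 30.5%.

30.5%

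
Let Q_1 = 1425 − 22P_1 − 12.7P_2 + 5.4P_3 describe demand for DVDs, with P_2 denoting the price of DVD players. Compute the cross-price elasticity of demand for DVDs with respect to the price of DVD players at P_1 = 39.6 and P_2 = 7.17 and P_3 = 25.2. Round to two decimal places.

-0.15

At P_1 = 39.6 and P_2 = 7.17 and P_3 = 25.2: Q_1 = 598.821.
∂Q_1/∂P_2 = -12.7.
ε = (∂Q_1/∂P_2)(P_2/Q_1) = -12.7 × (7.17/598.821) ≈ -0.15.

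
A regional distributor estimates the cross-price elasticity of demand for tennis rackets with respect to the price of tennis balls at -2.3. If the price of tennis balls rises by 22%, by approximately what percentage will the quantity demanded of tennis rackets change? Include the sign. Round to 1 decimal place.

%ΔQ ≈ ε × %ΔP of tennis balls = -2.3 × (22%) = -50.6%.
Demand for tennis rackets falls by about 50.6%.

-50.6%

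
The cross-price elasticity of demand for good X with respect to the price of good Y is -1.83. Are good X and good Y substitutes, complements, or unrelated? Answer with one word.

complements

ε = -1.83 < 0, so a higher price of good Y lowers demand for good X: complements.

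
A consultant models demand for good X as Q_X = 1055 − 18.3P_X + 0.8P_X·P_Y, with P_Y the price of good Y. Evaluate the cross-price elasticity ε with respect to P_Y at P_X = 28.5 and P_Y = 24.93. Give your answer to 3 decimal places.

At P_X = 28.5 and P_Y = 24.93: Q_X = 1101.854.
∂Q_X/∂P_Y = 0.8P_X = 0.8(28.5) = 22.8000.
ε = (∂Q_X/∂P_Y)(P_Y/Q_X) = 22.8000 × (24.93/1101.854) ≈ 0.516.
ε > 0: substitutes.

0.516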